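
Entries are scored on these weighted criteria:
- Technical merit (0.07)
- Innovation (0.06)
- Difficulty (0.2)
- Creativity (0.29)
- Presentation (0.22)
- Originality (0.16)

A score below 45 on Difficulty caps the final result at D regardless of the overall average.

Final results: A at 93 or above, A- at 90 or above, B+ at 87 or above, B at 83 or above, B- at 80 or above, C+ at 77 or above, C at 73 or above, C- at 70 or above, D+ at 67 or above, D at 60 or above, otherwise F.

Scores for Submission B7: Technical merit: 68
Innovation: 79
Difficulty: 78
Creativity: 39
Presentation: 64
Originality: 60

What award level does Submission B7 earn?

Difficulty score 78 ≥ 45: minimum met.
Weighted total:
  Technical merit 68 × 0.07 = 4.76
  Innovation 79 × 0.06 = 4.74
  Difficulty 78 × 0.2 = 15.6
  Creativity 39 × 0.29 = 11.31
  Presentation 64 × 0.22 = 14.08
  Originality 60 × 0.16 = 9.6
Sum = 60.09
60.09 is ≥ 60 and < 67 → D

D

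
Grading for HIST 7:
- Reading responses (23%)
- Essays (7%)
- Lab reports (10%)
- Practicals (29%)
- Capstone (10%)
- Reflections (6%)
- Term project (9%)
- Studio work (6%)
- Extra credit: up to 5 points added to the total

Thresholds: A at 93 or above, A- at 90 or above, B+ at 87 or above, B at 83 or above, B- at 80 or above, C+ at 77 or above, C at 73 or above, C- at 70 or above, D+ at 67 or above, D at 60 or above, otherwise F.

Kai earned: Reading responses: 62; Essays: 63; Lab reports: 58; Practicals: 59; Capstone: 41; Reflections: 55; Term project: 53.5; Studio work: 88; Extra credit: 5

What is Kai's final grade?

D

Weighted total:
  Reading responses 62 × 0.23 = 14.26
  Essays 63 × 0.07 = 4.41
  Lab reports 58 × 0.1 = 5.8
  Practicals 59 × 0.29 = 17.11
  Capstone 41 × 0.1 = 4.1
  Reflections 55 × 0.06 = 3.3
  Term project 53.5 × 0.09 = 4.815
  Studio work 88 × 0.06 = 5.28
Sum = 59.075
Extra credit: 59.075 + 5 = 64.075
64.075 is ≥ 60 and < 67 → D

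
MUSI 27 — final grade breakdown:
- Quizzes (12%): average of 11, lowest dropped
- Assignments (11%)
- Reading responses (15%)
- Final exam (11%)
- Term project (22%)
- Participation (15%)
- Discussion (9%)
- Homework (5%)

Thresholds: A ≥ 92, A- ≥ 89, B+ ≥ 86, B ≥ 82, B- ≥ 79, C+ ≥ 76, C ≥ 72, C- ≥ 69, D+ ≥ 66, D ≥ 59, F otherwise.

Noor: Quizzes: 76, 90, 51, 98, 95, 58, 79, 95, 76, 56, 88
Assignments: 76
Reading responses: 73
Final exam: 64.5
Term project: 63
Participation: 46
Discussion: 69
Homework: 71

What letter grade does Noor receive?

D+

Quizzes: drop 51 → average of remaining 10 = 811/10 = 81.1
Weighted total:
  Quizzes 81.1 × 0.12 = 9.732
  Assignments 76 × 0.11 = 8.36
  Reading responses 73 × 0.15 = 10.95
  Final exam 64.5 × 0.11 = 7.095
  Term project 63 × 0.22 = 13.86
  Participation 46 × 0.15 = 6.9
  Discussion 69 × 0.09 = 6.21
  Homework 71 × 0.05 = 3.55
Sum = 66.657
66.657 is ≥ 66 and < 69 → D+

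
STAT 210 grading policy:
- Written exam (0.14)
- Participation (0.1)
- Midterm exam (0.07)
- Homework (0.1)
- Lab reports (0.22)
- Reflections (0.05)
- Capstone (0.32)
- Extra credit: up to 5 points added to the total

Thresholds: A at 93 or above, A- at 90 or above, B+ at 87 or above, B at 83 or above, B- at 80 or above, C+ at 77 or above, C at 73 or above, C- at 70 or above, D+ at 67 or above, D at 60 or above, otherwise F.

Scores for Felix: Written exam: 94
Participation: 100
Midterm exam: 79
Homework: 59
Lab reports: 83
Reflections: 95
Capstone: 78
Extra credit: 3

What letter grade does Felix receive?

Weighted total:
  Written exam 94 × 0.14 = 13.16
  Participation 100 × 0.1 = 10
  Midterm exam 79 × 0.07 = 5.53
  Homework 59 × 0.1 = 5.9
  Lab reports 83 × 0.22 = 18.26
  Reflections 95 × 0.05 = 4.75
  Capstone 78 × 0.32 = 24.96
Sum = 82.56
Extra credit: 82.56 + 3 = 85.56
85.56 is ≥ 83 and < 87 → B

B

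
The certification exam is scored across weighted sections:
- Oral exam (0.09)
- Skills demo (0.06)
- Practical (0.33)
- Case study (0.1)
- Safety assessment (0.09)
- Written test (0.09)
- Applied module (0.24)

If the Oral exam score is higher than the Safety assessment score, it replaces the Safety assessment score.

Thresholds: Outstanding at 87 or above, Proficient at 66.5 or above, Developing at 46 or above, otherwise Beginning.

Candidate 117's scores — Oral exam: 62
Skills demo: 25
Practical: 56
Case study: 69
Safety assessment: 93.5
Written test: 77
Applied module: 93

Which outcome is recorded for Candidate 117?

Proficient

Oral exam (62) ≤ Safety assessment (93.5), so Safety assessment stays at 93.5.
Weighted total:
  Oral exam 62 × 0.09 = 5.58
  Skills demo 25 × 0.06 = 1.5
  Practical 56 × 0.33 = 18.48
  Case study 69 × 0.1 = 6.9
  Safety assessment 93.5 × 0.09 = 8.415
  Written test 77 × 0.09 = 6.93
  Applied module 93 × 0.24 = 22.32
Sum = 70.125
70.125 is ≥ 66.5 and < 87 → Proficient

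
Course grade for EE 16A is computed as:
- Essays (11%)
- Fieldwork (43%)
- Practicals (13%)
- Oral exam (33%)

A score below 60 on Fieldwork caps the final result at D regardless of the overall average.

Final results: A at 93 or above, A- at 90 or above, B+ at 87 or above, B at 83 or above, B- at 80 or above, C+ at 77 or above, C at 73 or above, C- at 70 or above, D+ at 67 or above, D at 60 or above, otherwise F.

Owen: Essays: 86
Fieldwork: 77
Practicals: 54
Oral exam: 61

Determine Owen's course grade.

Fieldwork score 77 ≥ 60: minimum met.
Weighted total:
  Essays 86 × 0.11 = 9.46
  Fieldwork 77 × 0.43 = 33.11
  Practicals 54 × 0.13 = 7.02
  Oral exam 61 × 0.33 = 20.13
Sum = 69.72
69.72 is ≥ 67 and < 70 → D+

D+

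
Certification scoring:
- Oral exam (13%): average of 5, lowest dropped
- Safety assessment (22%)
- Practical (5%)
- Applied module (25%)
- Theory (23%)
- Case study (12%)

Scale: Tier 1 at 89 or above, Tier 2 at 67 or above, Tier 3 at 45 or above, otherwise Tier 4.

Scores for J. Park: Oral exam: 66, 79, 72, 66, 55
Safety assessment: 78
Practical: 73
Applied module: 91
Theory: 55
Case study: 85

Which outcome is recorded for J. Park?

Tier 2

Oral exam: drop 55 → average of remaining 4 = 283/4 = 70.75
Weighted total:
  Oral exam 70.75 × 0.13 = 9.1975
  Safety assessment 78 × 0.22 = 17.16
  Practical 73 × 0.05 = 3.65
  Applied module 91 × 0.25 = 22.75
  Theory 55 × 0.23 = 12.65
  Case study 85 × 0.12 = 10.2
Sum = 75.6075
75.6075 is ≥ 67 and < 89 → Tier 2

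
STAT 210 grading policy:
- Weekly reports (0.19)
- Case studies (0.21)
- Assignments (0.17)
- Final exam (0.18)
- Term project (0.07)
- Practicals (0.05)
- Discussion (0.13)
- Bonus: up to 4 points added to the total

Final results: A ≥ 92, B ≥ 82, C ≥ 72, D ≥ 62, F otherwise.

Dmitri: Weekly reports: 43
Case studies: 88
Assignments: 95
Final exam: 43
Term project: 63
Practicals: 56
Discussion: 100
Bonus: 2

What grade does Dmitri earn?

C

Weighted total:
  Weekly reports 43 × 0.19 = 8.17
  Case studies 88 × 0.21 = 18.48
  Assignments 95 × 0.17 = 16.15
  Final exam 43 × 0.18 = 7.74
  Term project 63 × 0.07 = 4.41
  Practicals 56 × 0.05 = 2.8
  Discussion 100 × 0.13 = 13
Sum = 70.75
Bonus: 70.75 + 2 = 72.75
72.75 is ≥ 72 and < 82 → C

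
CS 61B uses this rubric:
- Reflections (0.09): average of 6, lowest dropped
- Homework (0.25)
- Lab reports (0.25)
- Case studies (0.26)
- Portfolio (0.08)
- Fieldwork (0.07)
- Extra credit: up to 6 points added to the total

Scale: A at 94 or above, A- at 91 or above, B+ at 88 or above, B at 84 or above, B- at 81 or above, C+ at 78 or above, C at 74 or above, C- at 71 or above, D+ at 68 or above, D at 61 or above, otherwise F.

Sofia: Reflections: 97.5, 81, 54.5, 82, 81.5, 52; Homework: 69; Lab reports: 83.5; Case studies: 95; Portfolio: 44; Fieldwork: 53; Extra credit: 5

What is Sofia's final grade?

Reflections: drop 52 → average of remaining 5 = 396.5/5 = 79.3
Weighted total:
  Reflections 79.3 × 0.09 = 7.137
  Homework 69 × 0.25 = 17.25
  Lab reports 83.5 × 0.25 = 20.875
  Case studies 95 × 0.26 = 24.7
  Portfolio 44 × 0.08 = 3.52
  Fieldwork 53 × 0.07 = 3.71
Sum = 77.192
Extra credit: 77.192 + 5 = 82.192
82.192 is ≥ 81 and < 84 → B-

B-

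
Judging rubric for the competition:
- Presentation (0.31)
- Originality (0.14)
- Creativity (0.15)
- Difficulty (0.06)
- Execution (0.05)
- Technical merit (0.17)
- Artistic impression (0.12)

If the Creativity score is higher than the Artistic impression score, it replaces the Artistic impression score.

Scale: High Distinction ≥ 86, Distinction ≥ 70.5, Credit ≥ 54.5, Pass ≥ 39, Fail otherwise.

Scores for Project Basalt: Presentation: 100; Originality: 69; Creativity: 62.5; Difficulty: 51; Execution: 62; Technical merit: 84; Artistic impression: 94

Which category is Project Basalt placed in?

Distinction

Creativity (62.5) ≤ Artistic impression (94), so Artistic impression stays at 94.
Weighted total:
  Presentation 100 × 0.31 = 31
  Originality 69 × 0.14 = 9.66
  Creativity 62.5 × 0.15 = 9.375
  Difficulty 51 × 0.06 = 3.06
  Execution 62 × 0.05 = 3.1
  Technical merit 84 × 0.17 = 14.28
  Artistic impression 94 × 0.12 = 11.28
Sum = 81.755
81.755 is ≥ 70.5 and < 86 → Distinction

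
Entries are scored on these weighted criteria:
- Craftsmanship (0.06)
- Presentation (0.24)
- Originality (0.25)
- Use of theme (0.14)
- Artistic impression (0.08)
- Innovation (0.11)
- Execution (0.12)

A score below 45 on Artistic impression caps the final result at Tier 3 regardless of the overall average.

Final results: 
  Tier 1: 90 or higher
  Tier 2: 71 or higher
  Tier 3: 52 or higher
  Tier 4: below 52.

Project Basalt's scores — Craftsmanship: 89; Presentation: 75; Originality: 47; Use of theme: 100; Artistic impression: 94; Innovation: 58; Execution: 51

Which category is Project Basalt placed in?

Artistic impression score 94 ≥ 45: minimum met.
Weighted total:
  Craftsmanship 89 × 0.06 = 5.34
  Presentation 75 × 0.24 = 18
  Originality 47 × 0.25 = 11.75
  Use of theme 100 × 0.14 = 14
  Artistic impression 94 × 0.08 = 7.52
  Innovation 58 × 0.11 = 6.38
  Execution 51 × 0.12 = 6.12
Sum = 69.11
69.11 is ≥ 52 and < 71 → Tier 3

Tier 3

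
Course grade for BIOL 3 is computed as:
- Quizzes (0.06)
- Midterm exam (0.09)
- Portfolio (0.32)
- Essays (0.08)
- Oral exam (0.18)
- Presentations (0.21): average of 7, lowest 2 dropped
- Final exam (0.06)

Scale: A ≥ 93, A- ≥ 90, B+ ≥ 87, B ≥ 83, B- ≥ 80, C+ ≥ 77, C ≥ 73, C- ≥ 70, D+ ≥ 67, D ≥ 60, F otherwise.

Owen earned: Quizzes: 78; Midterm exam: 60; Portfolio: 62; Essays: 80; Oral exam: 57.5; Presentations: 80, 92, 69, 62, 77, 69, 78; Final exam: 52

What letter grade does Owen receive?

D

Presentations: drop 62, 69 → average of remaining 5 = 396/5 = 79.2
Weighted total:
  Quizzes 78 × 0.06 = 4.68
  Midterm exam 60 × 0.09 = 5.4
  Portfolio 62 × 0.32 = 19.84
  Essays 80 × 0.08 = 6.4
  Oral exam 57.5 × 0.18 = 10.35
  Presentations 79.2 × 0.21 = 16.632
  Final exam 52 × 0.06 = 3.12
Sum = 66.422
66.422 is ≥ 60 and < 67 → D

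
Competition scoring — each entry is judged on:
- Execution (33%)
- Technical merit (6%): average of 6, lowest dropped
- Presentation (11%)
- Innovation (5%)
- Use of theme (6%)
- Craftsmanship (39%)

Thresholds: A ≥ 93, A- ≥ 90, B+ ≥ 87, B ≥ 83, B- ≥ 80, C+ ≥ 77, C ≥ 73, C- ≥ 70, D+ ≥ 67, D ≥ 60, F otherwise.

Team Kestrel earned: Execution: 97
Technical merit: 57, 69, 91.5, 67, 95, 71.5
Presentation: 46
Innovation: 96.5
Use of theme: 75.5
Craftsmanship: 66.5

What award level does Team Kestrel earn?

C+

Technical merit: drop 57 → average of remaining 5 = 394/5 = 78.8
Weighted total:
  Execution 97 × 0.33 = 32.01
  Technical merit 78.8 × 0.06 = 4.728
  Presentation 46 × 0.11 = 5.06
  Innovation 96.5 × 0.05 = 4.825
  Use of theme 75.5 × 0.06 = 4.53
  Craftsmanship 66.5 × 0.39 = 25.935
Sum = 77.088
77.088 is ≥ 77 and < 80 → C+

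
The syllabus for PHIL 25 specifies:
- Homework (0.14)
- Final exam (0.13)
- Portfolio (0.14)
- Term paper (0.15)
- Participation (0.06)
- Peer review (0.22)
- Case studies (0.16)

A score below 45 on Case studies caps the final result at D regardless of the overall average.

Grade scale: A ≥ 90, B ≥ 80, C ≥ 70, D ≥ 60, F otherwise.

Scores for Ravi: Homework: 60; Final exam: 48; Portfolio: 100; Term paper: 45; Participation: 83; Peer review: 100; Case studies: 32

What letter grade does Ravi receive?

D

Case studies score 32 < 45: minimum not met.
Weighted total:
  Homework 60 × 0.14 = 8.4
  Final exam 48 × 0.13 = 6.24
  Portfolio 100 × 0.14 = 14
  Term paper 45 × 0.15 = 6.75
  Participation 83 × 0.06 = 4.98
  Peer review 100 × 0.22 = 22
  Case studies 32 × 0.16 = 5.12
Sum = 67.49
67.49 would be D; cap at D applies → D.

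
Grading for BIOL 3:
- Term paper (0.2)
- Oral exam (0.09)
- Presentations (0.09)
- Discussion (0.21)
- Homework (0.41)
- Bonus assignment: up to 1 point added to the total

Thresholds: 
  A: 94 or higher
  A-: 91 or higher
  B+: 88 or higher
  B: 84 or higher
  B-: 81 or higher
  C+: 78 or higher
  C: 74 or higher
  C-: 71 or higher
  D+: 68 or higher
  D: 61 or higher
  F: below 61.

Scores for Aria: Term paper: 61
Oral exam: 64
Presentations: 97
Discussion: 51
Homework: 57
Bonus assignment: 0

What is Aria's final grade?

F

Weighted total:
  Term paper 61 × 0.2 = 12.2
  Oral exam 64 × 0.09 = 5.76
  Presentations 97 × 0.09 = 8.73
  Discussion 51 × 0.21 = 10.71
  Homework 57 × 0.41 = 23.37
Sum = 60.77
Bonus assignment: 60.77 + 0 = 60.77
60.77 < 61 → F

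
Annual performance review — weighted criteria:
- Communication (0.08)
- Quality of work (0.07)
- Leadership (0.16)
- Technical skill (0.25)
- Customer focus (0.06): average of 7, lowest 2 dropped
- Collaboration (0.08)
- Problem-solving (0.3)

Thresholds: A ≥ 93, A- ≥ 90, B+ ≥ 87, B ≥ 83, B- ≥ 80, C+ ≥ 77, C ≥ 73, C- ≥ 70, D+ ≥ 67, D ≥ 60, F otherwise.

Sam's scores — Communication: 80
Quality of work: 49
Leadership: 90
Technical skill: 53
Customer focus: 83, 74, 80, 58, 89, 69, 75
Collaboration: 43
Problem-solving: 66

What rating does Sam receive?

D

Customer focus: drop 58, 69 → average of remaining 5 = 401/5 = 80.2
Weighted total:
  Communication 80 × 0.08 = 6.4
  Quality of work 49 × 0.07 = 3.43
  Leadership 90 × 0.16 = 14.4
  Technical skill 53 × 0.25 = 13.25
  Customer focus 80.2 × 0.06 = 4.812
  Collaboration 43 × 0.08 = 3.44
  Problem-solving 66 × 0.3 = 19.8
Sum = 65.532
65.532 is ≥ 60 and < 67 → D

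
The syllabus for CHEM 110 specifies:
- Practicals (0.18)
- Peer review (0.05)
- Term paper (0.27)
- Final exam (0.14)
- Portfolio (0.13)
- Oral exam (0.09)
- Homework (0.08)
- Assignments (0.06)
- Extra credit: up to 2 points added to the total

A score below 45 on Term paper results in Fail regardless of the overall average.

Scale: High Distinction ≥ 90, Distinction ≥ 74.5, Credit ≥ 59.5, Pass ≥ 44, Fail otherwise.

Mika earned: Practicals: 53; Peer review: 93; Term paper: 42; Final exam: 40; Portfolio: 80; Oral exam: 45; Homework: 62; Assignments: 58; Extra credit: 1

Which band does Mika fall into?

Term paper score 42 < 45: minimum not met.
Weighted total:
  Practicals 53 × 0.18 = 9.54
  Peer review 93 × 0.05 = 4.65
  Term paper 42 × 0.27 = 11.34
  Final exam 40 × 0.14 = 5.6
  Portfolio 80 × 0.13 = 10.4
  Oral exam 45 × 0.09 = 4.05
  Homework 62 × 0.08 = 4.96
  Assignments 58 × 0.06 = 3.48
Sum = 54.02
Extra credit: 54.02 + 1 = 55.02
Because the Term paper minimum was not met, the result is Fail.

Fail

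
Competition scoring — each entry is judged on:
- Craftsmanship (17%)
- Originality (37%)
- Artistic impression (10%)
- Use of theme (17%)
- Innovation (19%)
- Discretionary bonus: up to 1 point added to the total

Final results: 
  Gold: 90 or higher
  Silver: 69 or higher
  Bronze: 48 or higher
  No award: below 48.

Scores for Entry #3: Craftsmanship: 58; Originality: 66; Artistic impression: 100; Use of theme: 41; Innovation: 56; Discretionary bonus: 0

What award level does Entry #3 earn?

Bronze

Weighted total:
  Craftsmanship 58 × 0.17 = 9.86
  Originality 66 × 0.37 = 24.42
  Artistic impression 100 × 0.1 = 10
  Use of theme 41 × 0.17 = 6.97
  Innovation 56 × 0.19 = 10.64
Sum = 61.89
Discretionary bonus: 61.89 + 0 = 61.89
61.89 is ≥ 48 and < 69 → Bronze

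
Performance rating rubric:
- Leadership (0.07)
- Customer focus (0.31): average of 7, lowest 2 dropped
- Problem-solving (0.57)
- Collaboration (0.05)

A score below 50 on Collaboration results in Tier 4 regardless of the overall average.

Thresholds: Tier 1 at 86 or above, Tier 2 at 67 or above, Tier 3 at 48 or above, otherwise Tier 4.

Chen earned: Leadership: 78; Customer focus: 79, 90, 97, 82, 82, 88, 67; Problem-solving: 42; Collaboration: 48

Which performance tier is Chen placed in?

Tier 4

Customer focus: drop 67, 79 → average of remaining 5 = 439/5 = 87.8
Collaboration score 48 < 50: minimum not met.
Weighted total:
  Leadership 78 × 0.07 = 5.46
  Customer focus 87.8 × 0.31 = 27.218
  Problem-solving 42 × 0.57 = 23.94
  Collaboration 48 × 0.05 = 2.4
Sum = 59.018
Because the Collaboration minimum was not met, the result is Tier 4.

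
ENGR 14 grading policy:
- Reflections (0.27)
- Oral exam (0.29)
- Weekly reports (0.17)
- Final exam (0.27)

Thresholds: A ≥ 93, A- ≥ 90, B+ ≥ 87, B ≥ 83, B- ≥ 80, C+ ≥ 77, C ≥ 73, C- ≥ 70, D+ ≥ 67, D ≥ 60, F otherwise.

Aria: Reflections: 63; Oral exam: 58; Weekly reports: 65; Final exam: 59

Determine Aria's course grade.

D

Weighted total:
  Reflections 63 × 0.27 = 17.01
  Oral exam 58 × 0.29 = 16.82
  Weekly reports 65 × 0.17 = 11.05
  Final exam 59 × 0.27 = 15.93
Sum = 60.81
60.81 is ≥ 60 and < 67 → D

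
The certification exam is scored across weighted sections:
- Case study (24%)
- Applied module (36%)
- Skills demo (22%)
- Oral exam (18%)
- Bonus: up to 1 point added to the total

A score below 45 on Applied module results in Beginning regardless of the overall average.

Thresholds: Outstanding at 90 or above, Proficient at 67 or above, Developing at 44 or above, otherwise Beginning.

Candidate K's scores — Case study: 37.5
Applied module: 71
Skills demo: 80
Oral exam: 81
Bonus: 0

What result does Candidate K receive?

Developing

Applied module score 71 ≥ 45: minimum met.
Weighted total:
  Case study 37.5 × 0.24 = 9
  Applied module 71 × 0.36 = 25.56
  Skills demo 80 × 0.22 = 17.6
  Oral exam 81 × 0.18 = 14.58
Sum = 66.74
Bonus: 66.74 + 0 = 66.74
66.74 is ≥ 44 and < 67 → Developing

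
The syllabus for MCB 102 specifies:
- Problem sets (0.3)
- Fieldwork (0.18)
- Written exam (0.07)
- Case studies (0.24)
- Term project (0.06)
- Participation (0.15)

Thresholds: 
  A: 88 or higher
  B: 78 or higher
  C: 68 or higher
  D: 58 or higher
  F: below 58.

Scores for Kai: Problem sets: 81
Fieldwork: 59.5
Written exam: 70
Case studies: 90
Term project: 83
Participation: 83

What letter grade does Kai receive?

B

Weighted total:
  Problem sets 81 × 0.3 = 24.3
  Fieldwork 59.5 × 0.18 = 10.71
  Written exam 70 × 0.07 = 4.9
  Case studies 90 × 0.24 = 21.6
  Term project 83 × 0.06 = 4.98
  Participation 83 × 0.15 = 12.45
Sum = 78.94
78.94 is ≥ 78 and < 88 → B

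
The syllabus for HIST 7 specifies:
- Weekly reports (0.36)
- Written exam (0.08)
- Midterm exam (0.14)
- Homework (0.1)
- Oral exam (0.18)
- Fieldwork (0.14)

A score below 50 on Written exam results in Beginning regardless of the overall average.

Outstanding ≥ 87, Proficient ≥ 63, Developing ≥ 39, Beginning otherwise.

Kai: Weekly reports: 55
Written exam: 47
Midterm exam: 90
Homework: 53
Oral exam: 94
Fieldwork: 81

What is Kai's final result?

Written exam score 47 < 50: minimum not met.
Weighted total:
  Weekly reports 55 × 0.36 = 19.8
  Written exam 47 × 0.08 = 3.76
  Midterm exam 90 × 0.14 = 12.6
  Homework 53 × 0.1 = 5.3
  Oral exam 94 × 0.18 = 16.92
  Fieldwork 81 × 0.14 = 11.34
Sum = 69.72
Because the Written exam minimum was not met, the result is Beginning.

Beginning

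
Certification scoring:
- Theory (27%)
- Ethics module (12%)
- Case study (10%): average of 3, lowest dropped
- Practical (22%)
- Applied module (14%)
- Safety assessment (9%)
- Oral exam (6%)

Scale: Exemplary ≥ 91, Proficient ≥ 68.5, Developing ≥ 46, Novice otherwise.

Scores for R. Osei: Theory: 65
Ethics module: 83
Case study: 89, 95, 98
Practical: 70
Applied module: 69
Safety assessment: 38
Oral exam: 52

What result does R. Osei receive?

Proficient

Case study: drop 89 → average of remaining 2 = 193/2 = 96.5
Weighted total:
  Theory 65 × 0.27 = 17.55
  Ethics module 83 × 0.12 = 9.96
  Case study 96.5 × 0.1 = 9.65
  Practical 70 × 0.22 = 15.4
  Applied module 69 × 0.14 = 9.66
  Safety assessment 38 × 0.09 = 3.42
  Oral exam 52 × 0.06 = 3.12
Sum = 68.76
68.76 is ≥ 68.5 and < 91 → Proficient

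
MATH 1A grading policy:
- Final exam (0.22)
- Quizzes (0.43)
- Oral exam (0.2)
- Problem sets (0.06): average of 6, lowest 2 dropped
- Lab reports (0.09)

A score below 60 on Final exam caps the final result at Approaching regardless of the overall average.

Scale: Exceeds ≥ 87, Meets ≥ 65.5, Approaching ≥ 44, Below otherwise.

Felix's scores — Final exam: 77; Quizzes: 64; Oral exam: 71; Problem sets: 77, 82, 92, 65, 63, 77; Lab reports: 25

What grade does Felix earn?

Problem sets: drop 63, 65 → average of remaining 4 = 328/4 = 82
Final exam score 77 ≥ 60: minimum met.
Weighted total:
  Final exam 77 × 0.22 = 16.94
  Quizzes 64 × 0.43 = 27.52
  Oral exam 71 × 0.2 = 14.2
  Problem sets 82 × 0.06 = 4.92
  Lab reports 25 × 0.09 = 2.25
Sum = 65.83
65.83 is ≥ 65.5 and < 87 → Meets

Meets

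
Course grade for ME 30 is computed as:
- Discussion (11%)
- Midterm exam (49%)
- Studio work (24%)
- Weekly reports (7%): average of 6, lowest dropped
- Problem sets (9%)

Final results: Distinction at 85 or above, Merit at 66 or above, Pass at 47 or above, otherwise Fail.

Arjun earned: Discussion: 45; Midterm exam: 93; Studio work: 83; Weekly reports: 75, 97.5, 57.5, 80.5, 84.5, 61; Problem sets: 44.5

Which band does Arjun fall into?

Merit

Weekly reports: drop 57.5 → average of remaining 5 = 398.5/5 = 79.7
Weighted total:
  Discussion 45 × 0.11 = 4.95
  Midterm exam 93 × 0.49 = 45.57
  Studio work 83 × 0.24 = 19.92
  Weekly reports 79.7 × 0.07 = 5.579
  Problem sets 44.5 × 0.09 = 4.005
Sum = 80.024
80.024 is ≥ 66 and < 85 → Merit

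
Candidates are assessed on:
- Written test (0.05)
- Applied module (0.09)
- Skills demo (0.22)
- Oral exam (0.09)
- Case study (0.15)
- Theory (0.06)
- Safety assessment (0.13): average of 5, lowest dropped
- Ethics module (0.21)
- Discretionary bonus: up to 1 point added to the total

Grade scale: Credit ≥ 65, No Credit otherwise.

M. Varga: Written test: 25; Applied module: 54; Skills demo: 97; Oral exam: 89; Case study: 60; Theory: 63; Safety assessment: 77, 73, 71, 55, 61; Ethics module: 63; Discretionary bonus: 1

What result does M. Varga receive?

Safety assessment: drop 55 → average of remaining 4 = 282/4 = 70.5
Weighted total:
  Written test 25 × 0.05 = 1.25
  Applied module 54 × 0.09 = 4.86
  Skills demo 97 × 0.22 = 21.34
  Oral exam 89 × 0.09 = 8.01
  Case study 60 × 0.15 = 9
  Theory 63 × 0.06 = 3.78
  Safety assessment 70.5 × 0.13 = 9.165
  Ethics module 63 × 0.21 = 13.23
Sum = 70.635
Discretionary bonus: 70.635 + 1 = 71.635
71.635 ≥ 65 → Credit

Credit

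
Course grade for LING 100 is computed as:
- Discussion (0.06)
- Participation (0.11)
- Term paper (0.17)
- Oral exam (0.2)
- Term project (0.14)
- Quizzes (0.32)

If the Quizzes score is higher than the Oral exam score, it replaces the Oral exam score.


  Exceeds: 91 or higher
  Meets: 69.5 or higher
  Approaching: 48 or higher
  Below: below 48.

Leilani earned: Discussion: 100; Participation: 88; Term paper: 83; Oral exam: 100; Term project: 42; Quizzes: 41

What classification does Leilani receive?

Quizzes (41) ≤ Oral exam (100), so Oral exam stays at 100.
Weighted total:
  Discussion 100 × 0.06 = 6
  Participation 88 × 0.11 = 9.68
  Term paper 83 × 0.17 = 14.11
  Oral exam 100 × 0.2 = 20
  Term project 42 × 0.14 = 5.88
  Quizzes 41 × 0.32 = 13.12
Sum = 68.79
68.79 is ≥ 48 and < 69.5 → Approaching

Approaching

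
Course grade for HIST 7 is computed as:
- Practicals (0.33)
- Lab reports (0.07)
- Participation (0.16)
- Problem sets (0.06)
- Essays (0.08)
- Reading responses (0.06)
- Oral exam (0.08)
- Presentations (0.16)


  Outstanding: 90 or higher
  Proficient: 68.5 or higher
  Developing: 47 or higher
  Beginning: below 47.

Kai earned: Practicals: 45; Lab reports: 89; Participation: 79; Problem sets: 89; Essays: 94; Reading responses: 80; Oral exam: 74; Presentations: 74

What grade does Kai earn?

Weighted total:
  Practicals 45 × 0.33 = 14.85
  Lab reports 89 × 0.07 = 6.23
  Participation 79 × 0.16 = 12.64
  Problem sets 89 × 0.06 = 5.34
  Essays 94 × 0.08 = 7.52
  Reading responses 80 × 0.06 = 4.8
  Oral exam 74 × 0.08 = 5.92
  Presentations 74 × 0.16 = 11.84
Sum = 69.14
69.14 is ≥ 68.5 and < 90 → Proficient

Proficient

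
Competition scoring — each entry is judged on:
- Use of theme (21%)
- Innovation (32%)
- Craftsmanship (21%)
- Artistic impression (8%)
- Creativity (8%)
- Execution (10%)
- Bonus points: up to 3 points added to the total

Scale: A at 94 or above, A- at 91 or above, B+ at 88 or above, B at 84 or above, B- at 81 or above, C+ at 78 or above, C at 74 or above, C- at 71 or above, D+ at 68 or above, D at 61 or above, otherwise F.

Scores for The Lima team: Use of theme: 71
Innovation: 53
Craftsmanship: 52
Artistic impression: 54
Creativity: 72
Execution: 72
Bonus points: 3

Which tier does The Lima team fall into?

D

Weighted total:
  Use of theme 71 × 0.21 = 14.91
  Innovation 53 × 0.32 = 16.96
  Craftsmanship 52 × 0.21 = 10.92
  Artistic impression 54 × 0.08 = 4.32
  Creativity 72 × 0.08 = 5.76
  Execution 72 × 0.1 = 7.2
Sum = 60.07
Bonus points: 60.07 + 3 = 63.07
63.07 is ≥ 61 and < 68 → D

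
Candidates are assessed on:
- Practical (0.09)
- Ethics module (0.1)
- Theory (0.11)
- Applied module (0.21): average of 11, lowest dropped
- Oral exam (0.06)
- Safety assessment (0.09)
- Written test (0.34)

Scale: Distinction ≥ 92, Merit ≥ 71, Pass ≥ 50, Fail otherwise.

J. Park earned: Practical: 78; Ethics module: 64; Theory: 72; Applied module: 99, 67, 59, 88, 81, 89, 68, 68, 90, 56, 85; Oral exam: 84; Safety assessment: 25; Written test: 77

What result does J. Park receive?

Applied module: drop 56 → average of remaining 10 = 794/10 = 79.4
Weighted total:
  Practical 78 × 0.09 = 7.02
  Ethics module 64 × 0.1 = 6.4
  Theory 72 × 0.11 = 7.92
  Applied module 79.4 × 0.21 = 16.674
  Oral exam 84 × 0.06 = 5.04
  Safety assessment 25 × 0.09 = 2.25
  Written test 77 × 0.34 = 26.18
Sum = 71.484
71.484 is ≥ 71 and < 92 → Merit

Merit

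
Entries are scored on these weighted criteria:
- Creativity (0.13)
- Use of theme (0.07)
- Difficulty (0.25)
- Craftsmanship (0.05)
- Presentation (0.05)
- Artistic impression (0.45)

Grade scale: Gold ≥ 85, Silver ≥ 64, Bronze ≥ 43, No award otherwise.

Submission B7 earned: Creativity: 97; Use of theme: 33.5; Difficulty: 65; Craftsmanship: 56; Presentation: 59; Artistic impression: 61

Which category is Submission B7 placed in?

Weighted total:
  Creativity 97 × 0.13 = 12.61
  Use of theme 33.5 × 0.07 = 2.345
  Difficulty 65 × 0.25 = 16.25
  Craftsmanship 56 × 0.05 = 2.8
  Presentation 59 × 0.05 = 2.95
  Artistic impression 61 × 0.45 = 27.45
Sum = 64.405
64.405 is ≥ 64 and < 85 → Silver

Silver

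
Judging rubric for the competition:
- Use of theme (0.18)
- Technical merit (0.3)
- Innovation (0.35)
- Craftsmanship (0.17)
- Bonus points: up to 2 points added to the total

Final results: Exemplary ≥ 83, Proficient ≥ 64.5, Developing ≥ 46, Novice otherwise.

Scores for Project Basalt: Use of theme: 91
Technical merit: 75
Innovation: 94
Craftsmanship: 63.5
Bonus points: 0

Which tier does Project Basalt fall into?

Proficient

Weighted total:
  Use of theme 91 × 0.18 = 16.38
  Technical merit 75 × 0.3 = 22.5
  Innovation 94 × 0.35 = 32.9
  Craftsmanship 63.5 × 0.17 = 10.795
Sum = 82.575
Bonus points: 82.575 + 0 = 82.575
82.575 is ≥ 64.5 and < 83 → Proficient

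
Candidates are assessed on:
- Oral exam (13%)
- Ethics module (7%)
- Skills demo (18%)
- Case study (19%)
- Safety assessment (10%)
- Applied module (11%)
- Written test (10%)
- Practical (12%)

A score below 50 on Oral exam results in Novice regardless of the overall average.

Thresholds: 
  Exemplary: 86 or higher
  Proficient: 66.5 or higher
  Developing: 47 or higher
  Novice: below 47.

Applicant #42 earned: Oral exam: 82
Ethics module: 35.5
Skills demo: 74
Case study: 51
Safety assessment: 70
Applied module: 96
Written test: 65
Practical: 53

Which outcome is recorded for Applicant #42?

Proficient

Oral exam score 82 ≥ 50: minimum met.
Weighted total:
  Oral exam 82 × 0.13 = 10.66
  Ethics module 35.5 × 0.07 = 2.485
  Skills demo 74 × 0.18 = 13.32
  Case study 51 × 0.19 = 9.69
  Safety assessment 70 × 0.1 = 7
  Applied module 96 × 0.11 = 10.56
  Written test 65 × 0.1 = 6.5
  Practical 53 × 0.12 = 6.36
Sum = 66.575
66.575 is ≥ 66.5 and < 86 → Proficient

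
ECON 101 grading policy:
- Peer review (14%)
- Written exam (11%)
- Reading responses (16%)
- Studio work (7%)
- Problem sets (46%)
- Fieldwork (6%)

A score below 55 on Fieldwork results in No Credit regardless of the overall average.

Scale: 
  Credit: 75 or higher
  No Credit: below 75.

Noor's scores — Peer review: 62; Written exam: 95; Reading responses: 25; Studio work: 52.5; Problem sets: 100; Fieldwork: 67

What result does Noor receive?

Fieldwork score 67 ≥ 55: minimum met.
Weighted total:
  Peer review 62 × 0.14 = 8.68
  Written exam 95 × 0.11 = 10.45
  Reading responses 25 × 0.16 = 4
  Studio work 52.5 × 0.07 = 3.675
  Problem sets 100 × 0.46 = 46
  Fieldwork 67 × 0.06 = 4.02
Sum = 76.825
76.825 ≥ 75 → Credit

Credit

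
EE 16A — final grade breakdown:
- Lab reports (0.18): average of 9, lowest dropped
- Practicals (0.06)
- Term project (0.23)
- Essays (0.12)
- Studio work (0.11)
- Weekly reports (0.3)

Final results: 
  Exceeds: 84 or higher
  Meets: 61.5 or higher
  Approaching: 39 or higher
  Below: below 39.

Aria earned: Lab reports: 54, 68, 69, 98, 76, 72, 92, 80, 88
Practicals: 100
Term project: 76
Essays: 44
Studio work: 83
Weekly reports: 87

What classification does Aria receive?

Meets

Lab reports: drop 54 → average of remaining 8 = 643/8 = 80.375
Weighted total:
  Lab reports 80.375 × 0.18 = 14.4675
  Practicals 100 × 0.06 = 6
  Term project 76 × 0.23 = 17.48
  Essays 44 × 0.12 = 5.28
  Studio work 83 × 0.11 = 9.13
  Weekly reports 87 × 0.3 = 26.1
Sum = 78.4575
78.4575 is ≥ 61.5 and < 84 → Meets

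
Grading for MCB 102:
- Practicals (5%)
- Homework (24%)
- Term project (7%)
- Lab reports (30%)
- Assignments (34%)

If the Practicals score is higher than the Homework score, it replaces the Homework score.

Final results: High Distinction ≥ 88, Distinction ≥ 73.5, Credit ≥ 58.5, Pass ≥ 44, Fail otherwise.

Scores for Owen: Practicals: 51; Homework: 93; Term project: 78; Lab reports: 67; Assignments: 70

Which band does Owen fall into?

Practicals (51) ≤ Homework (93), so Homework stays at 93.
Weighted total:
  Practicals 51 × 0.05 = 2.55
  Homework 93 × 0.24 = 22.32
  Term project 78 × 0.07 = 5.46
  Lab reports 67 × 0.3 = 20.1
  Assignments 70 × 0.34 = 23.8
Sum = 74.23
74.23 is ≥ 73.5 and < 88 → Distinction

Distinction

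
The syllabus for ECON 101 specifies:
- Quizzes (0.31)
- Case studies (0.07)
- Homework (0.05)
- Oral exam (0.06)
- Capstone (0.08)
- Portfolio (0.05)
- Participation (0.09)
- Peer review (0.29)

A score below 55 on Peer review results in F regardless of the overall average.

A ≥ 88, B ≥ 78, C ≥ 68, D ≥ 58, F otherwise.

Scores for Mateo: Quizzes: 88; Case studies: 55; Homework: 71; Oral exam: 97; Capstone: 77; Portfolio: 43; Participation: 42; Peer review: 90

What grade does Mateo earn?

B

Peer review score 90 ≥ 55: minimum met.
Weighted total:
  Quizzes 88 × 0.31 = 27.28
  Case studies 55 × 0.07 = 3.85
  Homework 71 × 0.05 = 3.55
  Oral exam 97 × 0.06 = 5.82
  Capstone 77 × 0.08 = 6.16
  Portfolio 43 × 0.05 = 2.15
  Participation 42 × 0.09 = 3.78
  Peer review 90 × 0.29 = 26.1
Sum = 78.69
78.69 is ≥ 78 and < 88 → B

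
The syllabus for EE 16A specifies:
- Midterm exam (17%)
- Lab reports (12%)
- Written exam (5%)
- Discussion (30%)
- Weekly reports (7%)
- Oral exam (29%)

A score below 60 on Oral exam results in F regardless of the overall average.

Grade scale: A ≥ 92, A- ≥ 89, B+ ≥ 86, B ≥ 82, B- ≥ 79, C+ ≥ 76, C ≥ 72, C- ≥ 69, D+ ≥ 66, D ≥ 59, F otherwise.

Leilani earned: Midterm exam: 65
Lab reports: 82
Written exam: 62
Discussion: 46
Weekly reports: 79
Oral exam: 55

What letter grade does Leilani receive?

F

Oral exam score 55 < 60: minimum not met.
Weighted total:
  Midterm exam 65 × 0.17 = 11.05
  Lab reports 82 × 0.12 = 9.84
  Written exam 62 × 0.05 = 3.1
  Discussion 46 × 0.3 = 13.8
  Weekly reports 79 × 0.07 = 5.53
  Oral exam 55 × 0.29 = 15.95
Sum = 59.27
Because the Oral exam minimum was not met, the result is F.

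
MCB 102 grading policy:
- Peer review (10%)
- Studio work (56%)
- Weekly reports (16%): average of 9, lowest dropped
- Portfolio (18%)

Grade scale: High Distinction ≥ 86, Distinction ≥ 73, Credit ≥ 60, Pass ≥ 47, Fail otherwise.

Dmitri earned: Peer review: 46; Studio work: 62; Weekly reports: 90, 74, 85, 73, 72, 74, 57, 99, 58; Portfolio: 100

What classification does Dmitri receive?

Weekly reports: drop 57 → average of remaining 8 = 625/8 = 78.125
Weighted total:
  Peer review 46 × 0.1 = 4.6
  Studio work 62 × 0.56 = 34.72
  Weekly reports 78.125 × 0.16 = 12.5
  Portfolio 100 × 0.18 = 18
Sum = 69.82
69.82 is ≥ 60 and < 73 → Credit

Credit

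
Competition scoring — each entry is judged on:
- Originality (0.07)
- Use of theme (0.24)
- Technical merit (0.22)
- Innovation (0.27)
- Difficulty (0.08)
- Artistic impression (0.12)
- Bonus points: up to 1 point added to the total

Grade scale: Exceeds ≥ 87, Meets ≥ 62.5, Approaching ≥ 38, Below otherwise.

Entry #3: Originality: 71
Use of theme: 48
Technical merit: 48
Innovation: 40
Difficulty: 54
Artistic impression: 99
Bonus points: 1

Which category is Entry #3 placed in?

Weighted total:
  Originality 71 × 0.07 = 4.97
  Use of theme 48 × 0.24 = 11.52
  Technical merit 48 × 0.22 = 10.56
  Innovation 40 × 0.27 = 10.8
  Difficulty 54 × 0.08 = 4.32
  Artistic impression 99 × 0.12 = 11.88
Sum = 54.05
Bonus points: 54.05 + 1 = 55.05
55.05 is ≥ 38 and < 62.5 → Approaching

Approaching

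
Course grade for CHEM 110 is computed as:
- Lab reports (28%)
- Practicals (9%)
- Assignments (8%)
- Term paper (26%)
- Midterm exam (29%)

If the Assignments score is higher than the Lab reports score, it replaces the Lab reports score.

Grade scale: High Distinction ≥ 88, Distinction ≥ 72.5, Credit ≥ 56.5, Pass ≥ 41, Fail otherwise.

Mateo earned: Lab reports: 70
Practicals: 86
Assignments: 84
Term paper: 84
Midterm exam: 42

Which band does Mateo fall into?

Assignments (84) > Lab reports (70), so Lab reports counts as 84.
Weighted total:
  Lab reports 84 × 0.28 = 23.52
  Practicals 86 × 0.09 = 7.74
  Assignments 84 × 0.08 = 6.72
  Term paper 84 × 0.26 = 21.84
  Midterm exam 42 × 0.29 = 12.18
Sum = 72
72 is ≥ 56.5 and < 72.5 → Credit

Credit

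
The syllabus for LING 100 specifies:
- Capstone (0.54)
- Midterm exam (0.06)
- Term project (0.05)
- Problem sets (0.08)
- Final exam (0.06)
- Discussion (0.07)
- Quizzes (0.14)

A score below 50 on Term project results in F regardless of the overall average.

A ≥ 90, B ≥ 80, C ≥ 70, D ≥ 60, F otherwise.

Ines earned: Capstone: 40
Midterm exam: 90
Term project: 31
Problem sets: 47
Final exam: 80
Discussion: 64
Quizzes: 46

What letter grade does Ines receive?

Term project score 31 < 50: minimum not met.
Weighted total:
  Capstone 40 × 0.54 = 21.6
  Midterm exam 90 × 0.06 = 5.4
  Term project 31 × 0.05 = 1.55
  Problem sets 47 × 0.08 = 3.76
  Final exam 80 × 0.06 = 4.8
  Discussion 64 × 0.07 = 4.48
  Quizzes 46 × 0.14 = 6.44
Sum = 48.03
Because the Term project minimum was not met, the result is F.

F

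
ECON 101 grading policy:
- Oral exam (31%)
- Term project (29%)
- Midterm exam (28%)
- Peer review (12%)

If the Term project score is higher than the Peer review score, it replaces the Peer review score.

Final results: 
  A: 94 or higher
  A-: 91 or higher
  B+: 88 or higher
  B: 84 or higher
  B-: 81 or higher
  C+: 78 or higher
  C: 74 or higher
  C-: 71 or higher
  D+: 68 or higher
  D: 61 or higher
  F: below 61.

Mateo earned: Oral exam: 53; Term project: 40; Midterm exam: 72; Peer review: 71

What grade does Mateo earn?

F

Term project (40) ≤ Peer review (71), so Peer review stays at 71.
Weighted total:
  Oral exam 53 × 0.31 = 16.43
  Term project 40 × 0.29 = 11.6
  Midterm exam 72 × 0.28 = 20.16
  Peer review 71 × 0.12 = 8.52
Sum = 56.71
56.71 < 61 → F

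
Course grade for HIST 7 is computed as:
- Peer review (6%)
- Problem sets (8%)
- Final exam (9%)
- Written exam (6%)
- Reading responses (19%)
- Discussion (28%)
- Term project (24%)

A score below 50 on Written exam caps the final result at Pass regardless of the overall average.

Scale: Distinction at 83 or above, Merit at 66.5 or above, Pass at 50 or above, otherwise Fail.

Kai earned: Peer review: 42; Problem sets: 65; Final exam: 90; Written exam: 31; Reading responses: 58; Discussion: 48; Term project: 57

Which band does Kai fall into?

Written exam score 31 < 50: minimum not met.
Weighted total:
  Peer review 42 × 0.06 = 2.52
  Problem sets 65 × 0.08 = 5.2
  Final exam 90 × 0.09 = 8.1
  Written exam 31 × 0.06 = 1.86
  Reading responses 58 × 0.19 = 11.02
  Discussion 48 × 0.28 = 13.44
  Term project 57 × 0.24 = 13.68
Sum = 55.82
55.82 would be Pass; cap at Pass applies → Pass.

Pass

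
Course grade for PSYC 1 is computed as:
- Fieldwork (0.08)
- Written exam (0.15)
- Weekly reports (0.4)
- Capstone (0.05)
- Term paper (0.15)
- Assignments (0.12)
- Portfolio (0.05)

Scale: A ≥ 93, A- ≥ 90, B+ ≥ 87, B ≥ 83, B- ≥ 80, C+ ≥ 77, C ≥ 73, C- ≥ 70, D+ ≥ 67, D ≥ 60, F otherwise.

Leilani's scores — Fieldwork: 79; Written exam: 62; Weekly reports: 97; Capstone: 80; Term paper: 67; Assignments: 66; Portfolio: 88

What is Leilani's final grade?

Weighted total:
  Fieldwork 79 × 0.08 = 6.32
  Written exam 62 × 0.15 = 9.3
  Weekly reports 97 × 0.4 = 38.8
  Capstone 80 × 0.05 = 4
  Term paper 67 × 0.15 = 10.05
  Assignments 66 × 0.12 = 7.92
  Portfolio 88 × 0.05 = 4.4
Sum = 80.79
80.79 is ≥ 80 and < 83 → B-

B-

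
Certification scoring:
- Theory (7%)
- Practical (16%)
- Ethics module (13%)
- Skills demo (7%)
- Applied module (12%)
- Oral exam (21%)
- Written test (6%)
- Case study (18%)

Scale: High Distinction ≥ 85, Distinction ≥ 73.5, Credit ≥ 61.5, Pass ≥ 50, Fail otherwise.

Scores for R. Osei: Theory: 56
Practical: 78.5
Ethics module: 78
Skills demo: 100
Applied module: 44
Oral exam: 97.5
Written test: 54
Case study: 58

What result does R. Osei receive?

Weighted total:
  Theory 56 × 0.07 = 3.92
  Practical 78.5 × 0.16 = 12.56
  Ethics module 78 × 0.13 = 10.14
  Skills demo 100 × 0.07 = 7
  Applied module 44 × 0.12 = 5.28
  Oral exam 97.5 × 0.21 = 20.475
  Written test 54 × 0.06 = 3.24
  Case study 58 × 0.18 = 10.44
Sum = 73.055
73.055 is ≥ 61.5 and < 73.5 → Credit

Credit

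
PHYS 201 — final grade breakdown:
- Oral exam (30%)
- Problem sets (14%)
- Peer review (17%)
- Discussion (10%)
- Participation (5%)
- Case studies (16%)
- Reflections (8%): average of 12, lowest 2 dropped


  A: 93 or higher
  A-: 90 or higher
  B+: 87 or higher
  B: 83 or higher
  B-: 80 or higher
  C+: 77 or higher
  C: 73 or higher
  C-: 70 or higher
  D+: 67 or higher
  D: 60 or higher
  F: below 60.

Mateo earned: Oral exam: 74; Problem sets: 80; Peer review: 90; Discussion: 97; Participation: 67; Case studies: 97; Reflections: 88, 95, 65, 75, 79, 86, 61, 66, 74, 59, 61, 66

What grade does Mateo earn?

Reflections: drop 59, 61 → average of remaining 10 = 755/10 = 75.5
Weighted total:
  Oral exam 74 × 0.3 = 22.2
  Problem sets 80 × 0.14 = 11.2
  Peer review 90 × 0.17 = 15.3
  Discussion 97 × 0.1 = 9.7
  Participation 67 × 0.05 = 3.35
  Case studies 97 × 0.16 = 15.52
  Reflections 75.5 × 0.08 = 6.04
Sum = 83.31
83.31 is ≥ 83 and < 87 → B

B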